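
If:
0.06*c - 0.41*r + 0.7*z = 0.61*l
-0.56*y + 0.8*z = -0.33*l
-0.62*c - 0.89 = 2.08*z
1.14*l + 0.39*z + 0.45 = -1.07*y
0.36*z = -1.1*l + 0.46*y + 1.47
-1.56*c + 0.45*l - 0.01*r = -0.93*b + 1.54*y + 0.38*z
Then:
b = 2.19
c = 3.28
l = 1.27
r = -3.81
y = -1.26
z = -1.41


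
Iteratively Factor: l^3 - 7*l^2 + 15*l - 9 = (l - 1)*(l^2 - 6*l + 9) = (l - 3)*(l - 1)*(l - 3)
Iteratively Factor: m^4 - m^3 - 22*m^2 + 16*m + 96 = (m + 4)*(m^3 - 5*m^2 - 2*m + 24) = (m - 3)*(m + 4)*(m^2 - 2*m - 8) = (m - 4)*(m - 3)*(m + 4)*(m + 2)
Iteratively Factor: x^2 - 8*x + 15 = (x - 5)*(x - 3)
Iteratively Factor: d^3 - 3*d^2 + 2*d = (d - 1)*(d^2 - 2*d) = d*(d - 1)*(d - 2)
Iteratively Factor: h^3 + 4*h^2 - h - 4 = (h - 1)*(h^2 + 5*h + 4) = (h - 1)*(h + 1)*(h + 4)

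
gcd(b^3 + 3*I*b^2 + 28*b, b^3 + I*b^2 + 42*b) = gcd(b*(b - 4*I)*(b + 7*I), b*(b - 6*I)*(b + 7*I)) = b^2 + 7*I*b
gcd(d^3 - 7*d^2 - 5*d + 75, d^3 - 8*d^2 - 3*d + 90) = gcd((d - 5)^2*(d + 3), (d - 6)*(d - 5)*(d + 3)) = d^2 - 2*d - 15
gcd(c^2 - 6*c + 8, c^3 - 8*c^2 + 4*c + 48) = c - 4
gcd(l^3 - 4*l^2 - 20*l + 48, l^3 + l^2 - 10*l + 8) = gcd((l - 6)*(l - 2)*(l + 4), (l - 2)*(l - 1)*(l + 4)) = l^2 + 2*l - 8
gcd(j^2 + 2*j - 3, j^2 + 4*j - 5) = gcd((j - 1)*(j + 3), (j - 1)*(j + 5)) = j - 1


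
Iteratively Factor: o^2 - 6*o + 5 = (o - 1)*(o - 5)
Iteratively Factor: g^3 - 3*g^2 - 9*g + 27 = (g - 3)*(g^2 - 9) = (g - 3)*(g + 3)*(g - 3)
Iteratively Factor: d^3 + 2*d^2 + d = (d)*(d^2 + 2*d + 1) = d*(d + 1)*(d + 1)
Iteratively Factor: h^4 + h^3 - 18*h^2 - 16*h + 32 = (h - 4)*(h^3 + 5*h^2 + 2*h - 8) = (h - 4)*(h - 1)*(h^2 + 6*h + 8) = (h - 4)*(h - 1)*(h + 2)*(h + 4)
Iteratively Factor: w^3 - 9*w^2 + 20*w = (w)*(w^2 - 9*w + 20) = w*(w - 4)*(w - 5)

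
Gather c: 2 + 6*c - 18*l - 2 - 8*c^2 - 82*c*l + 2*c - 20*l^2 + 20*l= -8*c^2 + c*(8 - 82*l) - 20*l^2 + 2*l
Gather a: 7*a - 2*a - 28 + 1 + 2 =5*a - 25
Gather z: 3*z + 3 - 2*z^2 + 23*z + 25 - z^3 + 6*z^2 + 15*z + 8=-z^3 + 4*z^2 + 41*z + 36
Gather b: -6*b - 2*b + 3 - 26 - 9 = -8*b - 32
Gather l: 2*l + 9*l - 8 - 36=11*l - 44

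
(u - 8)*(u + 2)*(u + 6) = u^3 - 52*u - 96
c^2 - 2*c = c*(c - 2)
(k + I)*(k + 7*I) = k^2 + 8*I*k - 7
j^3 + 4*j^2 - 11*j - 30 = (j - 3)*(j + 2)*(j + 5)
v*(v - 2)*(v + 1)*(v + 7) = v^4 + 6*v^3 - 9*v^2 - 14*v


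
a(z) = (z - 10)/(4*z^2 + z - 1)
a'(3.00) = 0.15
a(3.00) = -0.18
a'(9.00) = 0.00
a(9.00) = 0.00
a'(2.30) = 0.34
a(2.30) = -0.34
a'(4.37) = 0.04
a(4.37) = -0.07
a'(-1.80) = -1.43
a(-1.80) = -1.16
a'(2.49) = 0.27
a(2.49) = -0.29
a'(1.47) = 1.42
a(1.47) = -0.94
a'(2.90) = 0.16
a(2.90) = -0.20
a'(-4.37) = -0.08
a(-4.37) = -0.20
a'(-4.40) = -0.08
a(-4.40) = -0.20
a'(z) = (-8*z - 1)*(z - 10)/(4*z^2 + z - 1)^2 + 1/(4*z^2 + z - 1)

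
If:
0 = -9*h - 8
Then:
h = -8/9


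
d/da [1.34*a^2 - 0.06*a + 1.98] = 2.68*a - 0.06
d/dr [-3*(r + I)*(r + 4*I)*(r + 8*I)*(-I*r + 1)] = 12*I*r^3 - 126*r^2 - 342*I*r + 228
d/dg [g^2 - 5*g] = 2*g - 5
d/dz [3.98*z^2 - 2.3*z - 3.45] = 7.96*z - 2.3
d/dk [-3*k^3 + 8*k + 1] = 8 - 9*k^2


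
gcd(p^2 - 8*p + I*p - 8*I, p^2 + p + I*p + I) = p + I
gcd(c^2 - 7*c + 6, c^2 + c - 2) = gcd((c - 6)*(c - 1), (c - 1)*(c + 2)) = c - 1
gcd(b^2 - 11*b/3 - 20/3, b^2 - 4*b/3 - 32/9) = b + 4/3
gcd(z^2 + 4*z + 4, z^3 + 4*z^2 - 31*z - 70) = z + 2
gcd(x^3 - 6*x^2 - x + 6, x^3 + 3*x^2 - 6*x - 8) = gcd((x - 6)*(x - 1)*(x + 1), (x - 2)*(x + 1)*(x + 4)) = x + 1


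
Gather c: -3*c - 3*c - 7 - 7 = -6*c - 14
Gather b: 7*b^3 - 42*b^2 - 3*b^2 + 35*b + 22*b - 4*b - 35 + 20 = 7*b^3 - 45*b^2 + 53*b - 15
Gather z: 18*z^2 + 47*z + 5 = 18*z^2 + 47*z + 5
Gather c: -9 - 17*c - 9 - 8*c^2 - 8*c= -8*c^2 - 25*c - 18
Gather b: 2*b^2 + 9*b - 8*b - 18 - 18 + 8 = 2*b^2 + b - 28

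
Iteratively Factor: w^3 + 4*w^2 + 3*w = (w)*(w^2 + 4*w + 3) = w*(w + 1)*(w + 3)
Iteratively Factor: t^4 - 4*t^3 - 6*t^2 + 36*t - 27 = (t + 3)*(t^3 - 7*t^2 + 15*t - 9) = (t - 1)*(t + 3)*(t^2 - 6*t + 9) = (t - 3)*(t - 1)*(t + 3)*(t - 3)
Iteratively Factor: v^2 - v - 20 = (v - 5)*(v + 4)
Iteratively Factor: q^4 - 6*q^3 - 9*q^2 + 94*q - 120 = (q - 2)*(q^3 - 4*q^2 - 17*q + 60) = (q - 5)*(q - 2)*(q^2 + q - 12) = (q - 5)*(q - 3)*(q - 2)*(q + 4)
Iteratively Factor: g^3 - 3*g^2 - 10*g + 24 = (g - 2)*(g^2 - g - 12) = (g - 2)*(g + 3)*(g - 4)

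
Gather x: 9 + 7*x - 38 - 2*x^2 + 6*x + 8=-2*x^2 + 13*x - 21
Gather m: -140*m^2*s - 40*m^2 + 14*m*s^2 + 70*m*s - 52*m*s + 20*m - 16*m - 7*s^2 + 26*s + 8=m^2*(-140*s - 40) + m*(14*s^2 + 18*s + 4) - 7*s^2 + 26*s + 8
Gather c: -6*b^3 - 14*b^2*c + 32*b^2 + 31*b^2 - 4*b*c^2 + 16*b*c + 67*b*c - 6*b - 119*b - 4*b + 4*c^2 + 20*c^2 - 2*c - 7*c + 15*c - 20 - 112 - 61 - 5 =-6*b^3 + 63*b^2 - 129*b + c^2*(24 - 4*b) + c*(-14*b^2 + 83*b + 6) - 198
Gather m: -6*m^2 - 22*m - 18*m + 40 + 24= -6*m^2 - 40*m + 64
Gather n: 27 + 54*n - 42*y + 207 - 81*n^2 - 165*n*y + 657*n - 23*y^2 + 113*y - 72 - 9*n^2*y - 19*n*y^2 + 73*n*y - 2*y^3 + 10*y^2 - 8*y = n^2*(-9*y - 81) + n*(-19*y^2 - 92*y + 711) - 2*y^3 - 13*y^2 + 63*y + 162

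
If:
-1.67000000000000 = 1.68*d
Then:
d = -0.99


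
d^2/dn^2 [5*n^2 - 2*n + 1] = 10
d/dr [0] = 0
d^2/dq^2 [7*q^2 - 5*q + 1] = 14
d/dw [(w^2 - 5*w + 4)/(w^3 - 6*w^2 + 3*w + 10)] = (-w^4 + 10*w^3 - 39*w^2 + 68*w - 62)/(w^6 - 12*w^5 + 42*w^4 - 16*w^3 - 111*w^2 + 60*w + 100)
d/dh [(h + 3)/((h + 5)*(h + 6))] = (-h^2 - 6*h - 3)/(h^4 + 22*h^3 + 181*h^2 + 660*h + 900)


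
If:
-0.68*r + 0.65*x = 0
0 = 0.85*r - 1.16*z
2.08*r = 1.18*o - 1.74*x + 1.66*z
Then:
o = 3.10404478871079*z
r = 1.36470588235294*z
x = 1.42769230769231*z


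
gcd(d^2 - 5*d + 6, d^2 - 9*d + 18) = d - 3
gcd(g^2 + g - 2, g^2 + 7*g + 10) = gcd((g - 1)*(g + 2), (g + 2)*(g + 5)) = g + 2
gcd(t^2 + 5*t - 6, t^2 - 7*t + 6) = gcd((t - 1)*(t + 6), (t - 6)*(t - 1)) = t - 1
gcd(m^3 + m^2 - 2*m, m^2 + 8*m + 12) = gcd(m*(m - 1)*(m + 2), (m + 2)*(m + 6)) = m + 2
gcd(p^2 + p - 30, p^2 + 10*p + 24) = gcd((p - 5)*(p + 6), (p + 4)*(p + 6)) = p + 6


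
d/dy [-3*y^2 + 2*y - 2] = 2 - 6*y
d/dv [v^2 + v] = 2*v + 1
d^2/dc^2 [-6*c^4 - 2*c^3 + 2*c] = 12*c*(-6*c - 1)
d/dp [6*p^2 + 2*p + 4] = 12*p + 2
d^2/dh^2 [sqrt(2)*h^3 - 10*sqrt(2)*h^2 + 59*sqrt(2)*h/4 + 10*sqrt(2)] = sqrt(2)*(6*h - 20)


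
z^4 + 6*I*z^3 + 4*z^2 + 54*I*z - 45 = (z - 3*I)*(z + I)*(z + 3*I)*(z + 5*I)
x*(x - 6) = x^2 - 6*x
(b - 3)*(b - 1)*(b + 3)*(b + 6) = b^4 + 5*b^3 - 15*b^2 - 45*b + 54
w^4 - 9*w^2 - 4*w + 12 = (w - 3)*(w - 1)*(w + 2)^2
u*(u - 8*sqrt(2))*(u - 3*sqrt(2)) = u^3 - 11*sqrt(2)*u^2 + 48*u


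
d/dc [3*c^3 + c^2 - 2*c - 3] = 9*c^2 + 2*c - 2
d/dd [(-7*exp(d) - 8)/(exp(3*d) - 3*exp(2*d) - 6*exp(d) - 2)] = (14*exp(3*d) + 3*exp(2*d) - 48*exp(d) - 34)*exp(d)/(exp(6*d) - 6*exp(5*d) - 3*exp(4*d) + 32*exp(3*d) + 48*exp(2*d) + 24*exp(d) + 4)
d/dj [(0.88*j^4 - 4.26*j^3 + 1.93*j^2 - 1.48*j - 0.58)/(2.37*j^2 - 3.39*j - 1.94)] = (4.1712*j^5 - 19.0458*j^4 + 22.054*j^3 + 21.7581*j^2 - 4.7392*j + 0.905)/(5.6169*j^4 - 16.0686*j^3 + 2.2965*j^2 + 13.1532*j + 3.7636)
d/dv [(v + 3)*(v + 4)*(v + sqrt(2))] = 3*v^2 + 2*sqrt(2)*v + 14*v + 7*sqrt(2) + 12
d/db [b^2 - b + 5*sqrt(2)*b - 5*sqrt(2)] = 2*b - 1 + 5*sqrt(2)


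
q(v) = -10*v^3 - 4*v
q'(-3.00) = -274.00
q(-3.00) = 282.00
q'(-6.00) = -1084.00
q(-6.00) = 2184.00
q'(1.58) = -78.89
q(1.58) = -45.76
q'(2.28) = -159.95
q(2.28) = -127.64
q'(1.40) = -62.80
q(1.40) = -33.04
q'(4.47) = -603.43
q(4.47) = -911.03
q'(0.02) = -4.01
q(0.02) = -0.08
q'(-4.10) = -508.30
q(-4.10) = 705.61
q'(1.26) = -51.63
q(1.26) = -25.04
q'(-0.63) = -15.91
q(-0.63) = 5.02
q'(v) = -30*v^2 - 4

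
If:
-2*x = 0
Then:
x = 0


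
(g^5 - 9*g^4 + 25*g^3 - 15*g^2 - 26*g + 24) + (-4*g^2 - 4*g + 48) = g^5 - 9*g^4 + 25*g^3 - 19*g^2 - 30*g + 72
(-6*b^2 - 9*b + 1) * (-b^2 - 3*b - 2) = 6*b^4 + 27*b^3 + 38*b^2 + 15*b - 2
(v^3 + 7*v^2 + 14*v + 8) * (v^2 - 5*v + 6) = v^5 + 2*v^4 - 15*v^3 - 20*v^2 + 44*v + 48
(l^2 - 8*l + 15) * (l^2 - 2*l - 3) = l^4 - 10*l^3 + 28*l^2 - 6*l - 45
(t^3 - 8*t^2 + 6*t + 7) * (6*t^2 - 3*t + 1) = 6*t^5 - 51*t^4 + 61*t^3 + 16*t^2 - 15*t + 7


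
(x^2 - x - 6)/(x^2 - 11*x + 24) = (x + 2)/(x - 8)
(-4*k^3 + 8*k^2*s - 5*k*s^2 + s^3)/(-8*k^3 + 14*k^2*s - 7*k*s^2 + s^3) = (-2*k + s)/(-4*k + s)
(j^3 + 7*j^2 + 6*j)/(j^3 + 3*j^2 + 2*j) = (j + 6)/(j + 2)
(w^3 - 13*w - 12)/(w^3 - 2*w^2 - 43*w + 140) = (w^2 + 4*w + 3)/(w^2 + 2*w - 35)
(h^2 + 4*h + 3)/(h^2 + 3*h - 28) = (h^2 + 4*h + 3)/(h^2 + 3*h - 28)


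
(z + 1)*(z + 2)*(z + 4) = z^3 + 7*z^2 + 14*z + 8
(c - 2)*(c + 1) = c^2 - c - 2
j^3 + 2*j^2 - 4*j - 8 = (j - 2)*(j + 2)^2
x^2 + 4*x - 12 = (x - 2)*(x + 6)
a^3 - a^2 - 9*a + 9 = (a - 3)*(a - 1)*(a + 3)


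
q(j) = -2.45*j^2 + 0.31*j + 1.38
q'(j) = 0.31 - 4.9*j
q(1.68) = -5.01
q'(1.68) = -7.92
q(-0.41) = 0.84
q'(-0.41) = 2.32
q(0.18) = 1.36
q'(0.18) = -0.57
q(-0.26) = 1.13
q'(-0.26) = 1.58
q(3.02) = -20.03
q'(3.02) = -14.49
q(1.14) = -1.45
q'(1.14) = -5.28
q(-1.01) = -1.43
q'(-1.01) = 5.26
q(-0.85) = -0.65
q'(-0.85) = 4.48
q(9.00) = -194.28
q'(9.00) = -43.79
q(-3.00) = -21.60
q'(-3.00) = 15.01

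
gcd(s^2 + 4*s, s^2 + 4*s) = s^2 + 4*s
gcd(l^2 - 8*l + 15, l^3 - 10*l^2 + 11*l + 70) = l - 5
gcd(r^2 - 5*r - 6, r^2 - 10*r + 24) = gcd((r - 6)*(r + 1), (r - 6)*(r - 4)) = r - 6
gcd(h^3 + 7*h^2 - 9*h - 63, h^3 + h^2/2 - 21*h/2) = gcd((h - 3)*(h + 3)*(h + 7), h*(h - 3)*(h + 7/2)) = h - 3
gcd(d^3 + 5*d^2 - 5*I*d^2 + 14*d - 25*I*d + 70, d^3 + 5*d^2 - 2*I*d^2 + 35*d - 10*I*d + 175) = d^2 + d*(5 - 7*I) - 35*I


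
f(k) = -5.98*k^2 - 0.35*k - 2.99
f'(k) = -11.96*k - 0.35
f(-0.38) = -3.72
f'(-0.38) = 4.19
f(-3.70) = -83.56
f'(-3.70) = 43.90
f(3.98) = -99.11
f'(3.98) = -47.95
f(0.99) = -9.20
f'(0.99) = -12.19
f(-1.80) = -21.74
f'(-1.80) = 21.18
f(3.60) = -81.75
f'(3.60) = -43.41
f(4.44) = -122.43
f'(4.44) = -53.45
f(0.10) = -3.08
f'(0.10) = -1.55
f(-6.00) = -216.17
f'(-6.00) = 71.41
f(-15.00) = -1343.24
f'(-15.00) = 179.05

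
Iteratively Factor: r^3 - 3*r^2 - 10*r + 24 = (r - 4)*(r^2 + r - 6) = (r - 4)*(r - 2)*(r + 3)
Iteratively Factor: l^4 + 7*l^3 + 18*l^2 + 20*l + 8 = (l + 2)*(l^3 + 5*l^2 + 8*l + 4) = (l + 2)^2*(l^2 + 3*l + 2) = (l + 2)^3*(l + 1)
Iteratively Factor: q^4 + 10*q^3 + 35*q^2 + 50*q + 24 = (q + 1)*(q^3 + 9*q^2 + 26*q + 24) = (q + 1)*(q + 4)*(q^2 + 5*q + 6) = (q + 1)*(q + 3)*(q + 4)*(q + 2)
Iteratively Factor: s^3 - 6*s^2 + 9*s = (s - 3)*(s^2 - 3*s) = (s - 3)^2*(s)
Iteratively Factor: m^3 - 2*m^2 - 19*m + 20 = (m - 1)*(m^2 - m - 20) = (m - 5)*(m - 1)*(m + 4)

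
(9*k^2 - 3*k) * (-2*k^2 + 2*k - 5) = -18*k^4 + 24*k^3 - 51*k^2 + 15*k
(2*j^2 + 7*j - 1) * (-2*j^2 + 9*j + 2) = -4*j^4 + 4*j^3 + 69*j^2 + 5*j - 2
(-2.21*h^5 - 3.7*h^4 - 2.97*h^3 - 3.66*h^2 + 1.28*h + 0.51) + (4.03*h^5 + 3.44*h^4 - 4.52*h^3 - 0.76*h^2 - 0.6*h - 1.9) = 1.82*h^5 - 0.26*h^4 - 7.49*h^3 - 4.42*h^2 + 0.68*h - 1.39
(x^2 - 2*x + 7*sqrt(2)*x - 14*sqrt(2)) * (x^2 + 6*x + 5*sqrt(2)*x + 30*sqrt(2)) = x^4 + 4*x^3 + 12*sqrt(2)*x^3 + 58*x^2 + 48*sqrt(2)*x^2 - 144*sqrt(2)*x + 280*x - 840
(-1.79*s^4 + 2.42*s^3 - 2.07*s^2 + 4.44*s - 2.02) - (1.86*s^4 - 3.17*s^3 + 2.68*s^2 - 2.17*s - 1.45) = -3.65*s^4 + 5.59*s^3 - 4.75*s^2 + 6.61*s - 0.57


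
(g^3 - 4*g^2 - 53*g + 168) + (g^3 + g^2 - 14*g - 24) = 2*g^3 - 3*g^2 - 67*g + 144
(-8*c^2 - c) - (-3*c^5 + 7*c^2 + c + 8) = 3*c^5 - 15*c^2 - 2*c - 8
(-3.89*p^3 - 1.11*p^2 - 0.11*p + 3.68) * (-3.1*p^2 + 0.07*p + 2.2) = 12.059*p^5 + 3.1687*p^4 - 8.2947*p^3 - 13.8577*p^2 + 0.0156*p + 8.096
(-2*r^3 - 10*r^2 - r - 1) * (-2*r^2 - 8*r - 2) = 4*r^5 + 36*r^4 + 86*r^3 + 30*r^2 + 10*r + 2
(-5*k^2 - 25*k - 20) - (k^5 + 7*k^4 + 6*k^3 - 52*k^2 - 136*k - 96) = -k^5 - 7*k^4 - 6*k^3 + 47*k^2 + 111*k + 76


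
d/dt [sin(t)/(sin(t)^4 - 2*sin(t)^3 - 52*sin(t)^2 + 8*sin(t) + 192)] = (-3*sin(t)^4 + 4*sin(t)^3 + 52*sin(t)^2 + 192)*cos(t)/((sin(t) - 8)^2*(sin(t) - 2)^2*(sin(t) + 2)^2*(sin(t) + 6)^2)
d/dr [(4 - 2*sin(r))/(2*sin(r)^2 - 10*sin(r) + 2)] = (sin(r)^2 - 4*sin(r) + 9)*cos(r)/(sin(r)^2 - 5*sin(r) + 1)^2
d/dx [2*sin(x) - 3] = 2*cos(x)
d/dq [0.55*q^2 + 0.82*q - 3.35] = 1.1*q + 0.82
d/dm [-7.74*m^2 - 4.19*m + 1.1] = -15.48*m - 4.19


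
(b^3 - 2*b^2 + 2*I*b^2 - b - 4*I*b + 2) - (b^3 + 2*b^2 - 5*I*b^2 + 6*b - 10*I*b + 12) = -4*b^2 + 7*I*b^2 - 7*b + 6*I*b - 10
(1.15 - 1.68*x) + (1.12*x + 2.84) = 3.99 - 0.56*x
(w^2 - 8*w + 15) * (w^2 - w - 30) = w^4 - 9*w^3 - 7*w^2 + 225*w - 450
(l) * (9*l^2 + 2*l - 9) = 9*l^3 + 2*l^2 - 9*l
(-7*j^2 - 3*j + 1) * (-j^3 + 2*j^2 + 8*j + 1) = 7*j^5 - 11*j^4 - 63*j^3 - 29*j^2 + 5*j + 1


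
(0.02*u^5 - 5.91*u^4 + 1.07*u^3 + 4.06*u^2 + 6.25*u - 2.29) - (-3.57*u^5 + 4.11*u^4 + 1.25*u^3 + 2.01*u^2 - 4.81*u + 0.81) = 3.59*u^5 - 10.02*u^4 - 0.18*u^3 + 2.05*u^2 + 11.06*u - 3.1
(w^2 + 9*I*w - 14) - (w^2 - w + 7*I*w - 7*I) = w + 2*I*w - 14 + 7*I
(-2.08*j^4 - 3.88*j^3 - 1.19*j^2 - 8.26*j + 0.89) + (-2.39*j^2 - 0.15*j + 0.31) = -2.08*j^4 - 3.88*j^3 - 3.58*j^2 - 8.41*j + 1.2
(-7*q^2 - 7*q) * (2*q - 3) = -14*q^3 + 7*q^2 + 21*q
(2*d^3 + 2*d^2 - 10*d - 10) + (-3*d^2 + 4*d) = 2*d^3 - d^2 - 6*d - 10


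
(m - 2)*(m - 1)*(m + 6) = m^3 + 3*m^2 - 16*m + 12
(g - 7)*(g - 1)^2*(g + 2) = g^4 - 7*g^3 - 3*g^2 + 23*g - 14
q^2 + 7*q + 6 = (q + 1)*(q + 6)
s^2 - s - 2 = (s - 2)*(s + 1)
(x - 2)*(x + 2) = x^2 - 4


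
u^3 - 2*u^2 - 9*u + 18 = (u - 3)*(u - 2)*(u + 3)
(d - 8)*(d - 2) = d^2 - 10*d + 16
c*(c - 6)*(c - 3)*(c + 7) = c^4 - 2*c^3 - 45*c^2 + 126*c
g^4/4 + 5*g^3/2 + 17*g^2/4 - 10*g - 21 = (g/4 + 1/2)*(g - 2)*(g + 3)*(g + 7)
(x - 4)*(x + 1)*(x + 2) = x^3 - x^2 - 10*x - 8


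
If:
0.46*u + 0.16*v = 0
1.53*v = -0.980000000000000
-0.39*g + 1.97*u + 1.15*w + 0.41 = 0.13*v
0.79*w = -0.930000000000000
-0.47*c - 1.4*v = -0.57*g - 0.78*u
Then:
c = 0.97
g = -1.08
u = 0.22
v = -0.64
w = -1.18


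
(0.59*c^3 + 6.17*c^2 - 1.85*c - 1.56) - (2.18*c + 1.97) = 0.59*c^3 + 6.17*c^2 - 4.03*c - 3.53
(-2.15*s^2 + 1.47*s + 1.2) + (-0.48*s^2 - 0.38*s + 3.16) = -2.63*s^2 + 1.09*s + 4.36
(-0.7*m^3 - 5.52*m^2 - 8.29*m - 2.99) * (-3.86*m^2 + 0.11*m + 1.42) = 2.702*m^5 + 21.2302*m^4 + 30.3982*m^3 + 2.7911*m^2 - 12.1007*m - 4.2458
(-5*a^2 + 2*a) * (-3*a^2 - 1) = 15*a^4 - 6*a^3 + 5*a^2 - 2*a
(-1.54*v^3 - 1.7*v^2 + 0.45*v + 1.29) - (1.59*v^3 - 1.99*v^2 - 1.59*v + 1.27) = -3.13*v^3 + 0.29*v^2 + 2.04*v + 0.02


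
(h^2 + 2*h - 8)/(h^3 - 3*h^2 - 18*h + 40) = 1/(h - 5)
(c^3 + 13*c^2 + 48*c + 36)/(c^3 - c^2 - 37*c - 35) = (c^2 + 12*c + 36)/(c^2 - 2*c - 35)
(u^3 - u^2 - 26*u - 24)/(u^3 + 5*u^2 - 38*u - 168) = (u + 1)/(u + 7)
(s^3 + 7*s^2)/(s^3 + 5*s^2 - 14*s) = s/(s - 2)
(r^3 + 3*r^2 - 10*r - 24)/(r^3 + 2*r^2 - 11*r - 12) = (r + 2)/(r + 1)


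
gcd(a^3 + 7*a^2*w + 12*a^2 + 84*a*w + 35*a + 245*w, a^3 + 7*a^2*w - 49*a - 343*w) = a^2 + 7*a*w + 7*a + 49*w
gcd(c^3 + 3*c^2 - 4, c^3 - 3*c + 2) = c^2 + c - 2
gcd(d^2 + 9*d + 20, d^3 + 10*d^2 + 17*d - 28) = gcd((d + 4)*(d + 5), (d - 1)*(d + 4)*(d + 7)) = d + 4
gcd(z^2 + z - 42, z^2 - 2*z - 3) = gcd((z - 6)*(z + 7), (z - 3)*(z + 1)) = 1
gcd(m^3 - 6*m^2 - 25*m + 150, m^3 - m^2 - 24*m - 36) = m - 6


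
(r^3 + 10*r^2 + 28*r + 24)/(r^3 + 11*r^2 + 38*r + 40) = (r^2 + 8*r + 12)/(r^2 + 9*r + 20)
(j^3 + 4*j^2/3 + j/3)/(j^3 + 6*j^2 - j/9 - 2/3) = 3*j*(j + 1)/(3*j^2 + 17*j - 6)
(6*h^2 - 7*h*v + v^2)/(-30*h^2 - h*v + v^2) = (-h + v)/(5*h + v)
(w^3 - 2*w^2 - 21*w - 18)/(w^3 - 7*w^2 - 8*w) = (w^2 - 3*w - 18)/(w*(w - 8))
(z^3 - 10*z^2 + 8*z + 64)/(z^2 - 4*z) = z - 6 - 16/z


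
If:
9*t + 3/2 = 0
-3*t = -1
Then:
No Solution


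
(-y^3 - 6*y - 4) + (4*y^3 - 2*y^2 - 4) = 3*y^3 - 2*y^2 - 6*y - 8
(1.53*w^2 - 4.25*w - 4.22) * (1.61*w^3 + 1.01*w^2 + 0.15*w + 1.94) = 2.4633*w^5 - 5.2972*w^4 - 10.8572*w^3 - 1.9315*w^2 - 8.878*w - 8.1868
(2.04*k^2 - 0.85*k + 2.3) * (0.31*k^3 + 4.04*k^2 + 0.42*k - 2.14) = 0.6324*k^5 + 7.9781*k^4 - 1.8642*k^3 + 4.5694*k^2 + 2.785*k - 4.922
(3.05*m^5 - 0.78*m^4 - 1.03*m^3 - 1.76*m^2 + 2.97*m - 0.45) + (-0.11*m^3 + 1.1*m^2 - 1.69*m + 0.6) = 3.05*m^5 - 0.78*m^4 - 1.14*m^3 - 0.66*m^2 + 1.28*m + 0.15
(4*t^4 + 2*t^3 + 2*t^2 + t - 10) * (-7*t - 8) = -28*t^5 - 46*t^4 - 30*t^3 - 23*t^2 + 62*t + 80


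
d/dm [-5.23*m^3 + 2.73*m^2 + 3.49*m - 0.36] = -15.69*m^2 + 5.46*m + 3.49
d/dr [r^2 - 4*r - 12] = 2*r - 4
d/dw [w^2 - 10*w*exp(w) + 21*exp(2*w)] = -10*w*exp(w) + 2*w + 42*exp(2*w) - 10*exp(w)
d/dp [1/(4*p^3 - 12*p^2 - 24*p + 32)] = 3*(-p^2 + 2*p + 2)/(4*(p^3 - 3*p^2 - 6*p + 8)^2)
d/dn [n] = 1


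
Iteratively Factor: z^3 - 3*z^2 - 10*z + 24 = (z - 4)*(z^2 + z - 6) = (z - 4)*(z + 3)*(z - 2)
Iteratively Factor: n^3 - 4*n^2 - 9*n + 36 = (n - 4)*(n^2 - 9) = (n - 4)*(n - 3)*(n + 3)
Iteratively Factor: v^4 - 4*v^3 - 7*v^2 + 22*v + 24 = (v - 4)*(v^3 - 7*v - 6) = (v - 4)*(v + 1)*(v^2 - v - 6) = (v - 4)*(v + 1)*(v + 2)*(v - 3)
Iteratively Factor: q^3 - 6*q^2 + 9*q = (q)*(q^2 - 6*q + 9) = q*(q - 3)*(q - 3)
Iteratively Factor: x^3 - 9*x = (x - 3)*(x^2 + 3*x) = x*(x - 3)*(x + 3)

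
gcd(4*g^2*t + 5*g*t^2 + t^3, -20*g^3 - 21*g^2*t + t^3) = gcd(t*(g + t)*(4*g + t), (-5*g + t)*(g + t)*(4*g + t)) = 4*g^2 + 5*g*t + t^2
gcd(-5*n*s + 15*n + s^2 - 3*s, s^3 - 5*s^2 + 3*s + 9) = s - 3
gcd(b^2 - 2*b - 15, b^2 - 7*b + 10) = b - 5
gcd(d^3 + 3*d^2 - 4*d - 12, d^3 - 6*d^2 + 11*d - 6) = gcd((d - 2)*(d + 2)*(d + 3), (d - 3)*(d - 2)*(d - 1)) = d - 2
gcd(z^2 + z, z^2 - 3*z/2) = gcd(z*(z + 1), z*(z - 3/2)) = z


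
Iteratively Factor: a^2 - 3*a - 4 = (a - 4)*(a + 1)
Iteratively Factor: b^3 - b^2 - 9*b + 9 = (b + 3)*(b^2 - 4*b + 3) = (b - 1)*(b + 3)*(b - 3)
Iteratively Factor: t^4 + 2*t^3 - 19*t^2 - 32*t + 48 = (t + 4)*(t^3 - 2*t^2 - 11*t + 12) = (t + 3)*(t + 4)*(t^2 - 5*t + 4) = (t - 1)*(t + 3)*(t + 4)*(t - 4)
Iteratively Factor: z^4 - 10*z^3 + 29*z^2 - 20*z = (z - 1)*(z^3 - 9*z^2 + 20*z) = (z - 4)*(z - 1)*(z^2 - 5*z) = z*(z - 4)*(z - 1)*(z - 5)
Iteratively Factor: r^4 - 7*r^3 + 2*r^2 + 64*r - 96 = (r - 4)*(r^3 - 3*r^2 - 10*r + 24) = (r - 4)*(r + 3)*(r^2 - 6*r + 8) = (r - 4)^2*(r + 3)*(r - 2)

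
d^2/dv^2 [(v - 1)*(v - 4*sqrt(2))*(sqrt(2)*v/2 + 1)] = 3*sqrt(2)*v - 6 - sqrt(2)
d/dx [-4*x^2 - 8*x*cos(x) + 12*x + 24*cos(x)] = 8*x*sin(x) - 8*x - 24*sin(x) - 8*cos(x) + 12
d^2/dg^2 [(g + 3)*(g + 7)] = 2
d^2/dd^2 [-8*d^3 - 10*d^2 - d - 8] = -48*d - 20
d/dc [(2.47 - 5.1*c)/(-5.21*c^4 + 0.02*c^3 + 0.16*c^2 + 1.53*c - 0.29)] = (-79.713*c^4 + 51.6788*c^3 + 0.6678*c^2 - 0.7904*c - 2.3001)/(27.1441*c^8 - 0.2084*c^7 - 1.6668*c^6 - 15.9362*c^5 + 3.1086*c^4 + 0.478*c^3 + 2.2481*c^2 - 0.8874*c + 0.0841)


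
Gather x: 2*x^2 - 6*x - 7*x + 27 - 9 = 2*x^2 - 13*x + 18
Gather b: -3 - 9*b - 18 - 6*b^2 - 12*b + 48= -6*b^2 - 21*b + 27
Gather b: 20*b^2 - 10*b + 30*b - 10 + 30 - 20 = 20*b^2 + 20*b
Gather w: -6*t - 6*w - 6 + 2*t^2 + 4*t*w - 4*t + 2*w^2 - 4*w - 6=2*t^2 - 10*t + 2*w^2 + w*(4*t - 10) - 12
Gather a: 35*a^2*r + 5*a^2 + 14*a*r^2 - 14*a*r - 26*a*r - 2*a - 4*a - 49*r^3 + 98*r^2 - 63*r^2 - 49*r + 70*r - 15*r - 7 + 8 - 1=a^2*(35*r + 5) + a*(14*r^2 - 40*r - 6) - 49*r^3 + 35*r^2 + 6*r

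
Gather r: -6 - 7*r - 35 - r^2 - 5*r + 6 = -r^2 - 12*r - 35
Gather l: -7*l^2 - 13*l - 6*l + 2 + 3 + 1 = -7*l^2 - 19*l + 6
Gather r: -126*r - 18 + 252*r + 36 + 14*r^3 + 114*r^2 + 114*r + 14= 14*r^3 + 114*r^2 + 240*r + 32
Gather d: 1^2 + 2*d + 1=2*d + 2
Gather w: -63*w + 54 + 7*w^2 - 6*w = 7*w^2 - 69*w + 54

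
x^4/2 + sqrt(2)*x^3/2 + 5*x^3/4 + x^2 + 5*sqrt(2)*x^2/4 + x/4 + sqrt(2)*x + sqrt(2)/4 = (x/2 + 1/2)*(x + 1/2)*(x + 1)*(x + sqrt(2))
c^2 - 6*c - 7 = (c - 7)*(c + 1)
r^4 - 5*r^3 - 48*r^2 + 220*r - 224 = (r - 8)*(r - 2)^2*(r + 7)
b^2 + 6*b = b*(b + 6)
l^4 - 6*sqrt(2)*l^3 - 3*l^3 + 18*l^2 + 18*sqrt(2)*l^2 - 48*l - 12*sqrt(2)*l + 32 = (l - 2)*(l - 1)*(l - 4*sqrt(2))*(l - 2*sqrt(2))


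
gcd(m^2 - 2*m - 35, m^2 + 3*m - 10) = m + 5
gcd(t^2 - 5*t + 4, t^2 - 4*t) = t - 4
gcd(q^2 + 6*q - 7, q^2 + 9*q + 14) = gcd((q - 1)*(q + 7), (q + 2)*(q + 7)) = q + 7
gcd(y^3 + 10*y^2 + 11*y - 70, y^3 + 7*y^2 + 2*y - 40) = y^2 + 3*y - 10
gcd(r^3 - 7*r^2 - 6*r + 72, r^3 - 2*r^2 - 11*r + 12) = r^2 - r - 12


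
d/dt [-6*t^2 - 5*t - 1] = -12*t - 5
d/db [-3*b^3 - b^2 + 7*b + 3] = -9*b^2 - 2*b + 7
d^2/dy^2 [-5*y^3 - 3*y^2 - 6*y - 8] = -30*y - 6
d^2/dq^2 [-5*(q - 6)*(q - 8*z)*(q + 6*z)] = -30*q + 20*z + 60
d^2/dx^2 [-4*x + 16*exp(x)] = 16*exp(x)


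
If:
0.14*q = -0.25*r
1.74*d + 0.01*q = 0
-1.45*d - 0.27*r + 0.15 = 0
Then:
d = 0.01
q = -0.94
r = 0.53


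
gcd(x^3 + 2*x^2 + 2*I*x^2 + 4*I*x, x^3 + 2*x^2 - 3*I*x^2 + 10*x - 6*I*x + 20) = x^2 + x*(2 + 2*I) + 4*I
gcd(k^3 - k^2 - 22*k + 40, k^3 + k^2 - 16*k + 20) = k^2 + 3*k - 10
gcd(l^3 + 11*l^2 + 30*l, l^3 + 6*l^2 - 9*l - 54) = l + 6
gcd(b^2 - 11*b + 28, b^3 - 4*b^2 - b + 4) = b - 4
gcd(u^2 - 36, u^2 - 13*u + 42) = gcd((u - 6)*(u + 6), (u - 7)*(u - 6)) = u - 6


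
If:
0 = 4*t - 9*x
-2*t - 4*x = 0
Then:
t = 0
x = 0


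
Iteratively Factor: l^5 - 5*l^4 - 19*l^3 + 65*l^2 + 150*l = (l + 3)*(l^4 - 8*l^3 + 5*l^2 + 50*l) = l*(l + 3)*(l^3 - 8*l^2 + 5*l + 50) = l*(l - 5)*(l + 3)*(l^2 - 3*l - 10) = l*(l - 5)^2*(l + 3)*(l + 2)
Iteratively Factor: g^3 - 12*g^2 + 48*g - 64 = (g - 4)*(g^2 - 8*g + 16) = (g - 4)^2*(g - 4)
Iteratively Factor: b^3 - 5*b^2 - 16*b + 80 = (b - 4)*(b^2 - b - 20) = (b - 5)*(b - 4)*(b + 4)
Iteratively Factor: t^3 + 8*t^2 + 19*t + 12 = (t + 3)*(t^2 + 5*t + 4) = (t + 3)*(t + 4)*(t + 1)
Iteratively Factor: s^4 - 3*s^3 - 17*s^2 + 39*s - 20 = (s + 4)*(s^3 - 7*s^2 + 11*s - 5) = (s - 5)*(s + 4)*(s^2 - 2*s + 1) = (s - 5)*(s - 1)*(s + 4)*(s - 1)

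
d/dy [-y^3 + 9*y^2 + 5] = 3*y*(6 - y)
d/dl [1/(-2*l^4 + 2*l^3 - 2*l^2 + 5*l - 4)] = (8*l^3 - 6*l^2 + 4*l - 5)/(2*l^4 - 2*l^3 + 2*l^2 - 5*l + 4)^2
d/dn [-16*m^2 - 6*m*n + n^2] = -6*m + 2*n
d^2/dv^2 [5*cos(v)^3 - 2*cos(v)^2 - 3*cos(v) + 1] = -3*cos(v)/4 + 4*cos(2*v) - 45*cos(3*v)/4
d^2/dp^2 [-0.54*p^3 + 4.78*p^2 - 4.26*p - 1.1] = 9.56 - 3.24*p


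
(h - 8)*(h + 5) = h^2 - 3*h - 40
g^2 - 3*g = g*(g - 3)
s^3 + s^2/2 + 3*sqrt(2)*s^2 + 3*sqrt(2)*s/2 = s*(s + 1/2)*(s + 3*sqrt(2))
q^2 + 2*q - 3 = (q - 1)*(q + 3)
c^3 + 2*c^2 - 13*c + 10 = (c - 2)*(c - 1)*(c + 5)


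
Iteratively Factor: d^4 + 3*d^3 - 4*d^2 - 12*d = (d - 2)*(d^3 + 5*d^2 + 6*d) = (d - 2)*(d + 2)*(d^2 + 3*d) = d*(d - 2)*(d + 2)*(d + 3)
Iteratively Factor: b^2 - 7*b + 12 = (b - 3)*(b - 4)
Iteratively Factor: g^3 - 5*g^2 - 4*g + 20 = (g + 2)*(g^2 - 7*g + 10) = (g - 2)*(g + 2)*(g - 5)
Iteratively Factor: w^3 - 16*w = (w + 4)*(w^2 - 4*w) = w*(w + 4)*(w - 4)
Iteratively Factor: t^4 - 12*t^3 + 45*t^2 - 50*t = (t)*(t^3 - 12*t^2 + 45*t - 50) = t*(t - 5)*(t^2 - 7*t + 10) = t*(t - 5)^2*(t - 2)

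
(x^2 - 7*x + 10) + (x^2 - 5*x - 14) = 2*x^2 - 12*x - 4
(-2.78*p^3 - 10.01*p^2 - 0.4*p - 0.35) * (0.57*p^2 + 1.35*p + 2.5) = -1.5846*p^5 - 9.4587*p^4 - 20.6915*p^3 - 25.7645*p^2 - 1.4725*p - 0.875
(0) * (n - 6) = 0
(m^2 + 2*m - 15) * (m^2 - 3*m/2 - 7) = m^4 + m^3/2 - 25*m^2 + 17*m/2 + 105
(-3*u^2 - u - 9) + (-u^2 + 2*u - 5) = -4*u^2 + u - 14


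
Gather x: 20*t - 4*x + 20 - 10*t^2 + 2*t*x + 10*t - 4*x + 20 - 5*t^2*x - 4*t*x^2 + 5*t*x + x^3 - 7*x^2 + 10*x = -10*t^2 + 30*t + x^3 + x^2*(-4*t - 7) + x*(-5*t^2 + 7*t + 2) + 40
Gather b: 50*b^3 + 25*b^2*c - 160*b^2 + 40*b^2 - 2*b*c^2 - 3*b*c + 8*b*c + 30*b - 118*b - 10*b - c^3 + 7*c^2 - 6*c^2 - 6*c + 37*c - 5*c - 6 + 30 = 50*b^3 + b^2*(25*c - 120) + b*(-2*c^2 + 5*c - 98) - c^3 + c^2 + 26*c + 24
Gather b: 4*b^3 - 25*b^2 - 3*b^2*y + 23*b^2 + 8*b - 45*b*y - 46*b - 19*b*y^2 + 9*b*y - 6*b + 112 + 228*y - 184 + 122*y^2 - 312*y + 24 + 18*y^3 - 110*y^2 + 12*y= 4*b^3 + b^2*(-3*y - 2) + b*(-19*y^2 - 36*y - 44) + 18*y^3 + 12*y^2 - 72*y - 48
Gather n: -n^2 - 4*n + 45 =-n^2 - 4*n + 45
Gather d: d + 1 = d + 1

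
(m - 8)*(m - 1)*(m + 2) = m^3 - 7*m^2 - 10*m + 16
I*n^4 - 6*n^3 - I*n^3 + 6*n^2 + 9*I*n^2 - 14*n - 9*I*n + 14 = (n - 2*I)*(n + I)*(n + 7*I)*(I*n - I)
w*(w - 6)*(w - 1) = w^3 - 7*w^2 + 6*w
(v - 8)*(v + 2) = v^2 - 6*v - 16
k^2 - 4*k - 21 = (k - 7)*(k + 3)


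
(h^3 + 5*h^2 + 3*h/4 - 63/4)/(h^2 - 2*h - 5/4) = (-4*h^3 - 20*h^2 - 3*h + 63)/(-4*h^2 + 8*h + 5)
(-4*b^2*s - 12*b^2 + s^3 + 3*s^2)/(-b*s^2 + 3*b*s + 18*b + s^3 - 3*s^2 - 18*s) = (-4*b^2 + s^2)/(-b*s + 6*b + s^2 - 6*s)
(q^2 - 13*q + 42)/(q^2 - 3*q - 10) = (-q^2 + 13*q - 42)/(-q^2 + 3*q + 10)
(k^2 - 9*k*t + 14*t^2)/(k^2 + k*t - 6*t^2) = (k - 7*t)/(k + 3*t)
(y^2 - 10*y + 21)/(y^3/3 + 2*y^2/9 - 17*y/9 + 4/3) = 9*(y^2 - 10*y + 21)/(3*y^3 + 2*y^2 - 17*y + 12)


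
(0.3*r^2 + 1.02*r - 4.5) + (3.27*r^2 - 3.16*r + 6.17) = 3.57*r^2 - 2.14*r + 1.67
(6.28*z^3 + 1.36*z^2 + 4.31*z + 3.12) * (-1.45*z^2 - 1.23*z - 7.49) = -9.106*z^5 - 9.6964*z^4 - 54.9595*z^3 - 20.0117*z^2 - 36.1195*z - 23.3688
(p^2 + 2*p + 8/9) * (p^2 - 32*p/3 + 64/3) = p^4 - 26*p^3/3 + 8*p^2/9 + 896*p/27 + 512/27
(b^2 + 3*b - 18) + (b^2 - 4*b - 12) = 2*b^2 - b - 30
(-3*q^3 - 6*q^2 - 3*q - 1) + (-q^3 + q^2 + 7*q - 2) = -4*q^3 - 5*q^2 + 4*q - 3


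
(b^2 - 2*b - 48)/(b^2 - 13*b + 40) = (b + 6)/(b - 5)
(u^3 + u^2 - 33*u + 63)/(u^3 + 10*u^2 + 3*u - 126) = (u - 3)/(u + 6)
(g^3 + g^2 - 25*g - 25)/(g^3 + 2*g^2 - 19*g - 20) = (g - 5)/(g - 4)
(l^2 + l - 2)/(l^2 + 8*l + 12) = (l - 1)/(l + 6)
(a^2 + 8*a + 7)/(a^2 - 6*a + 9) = (a^2 + 8*a + 7)/(a^2 - 6*a + 9)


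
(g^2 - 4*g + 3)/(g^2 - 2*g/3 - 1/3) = 3*(g - 3)/(3*g + 1)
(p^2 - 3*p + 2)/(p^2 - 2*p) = (p - 1)/p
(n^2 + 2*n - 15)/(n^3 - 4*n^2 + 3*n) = (n + 5)/(n*(n - 1))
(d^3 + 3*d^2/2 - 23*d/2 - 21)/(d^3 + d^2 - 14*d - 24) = (d - 7/2)/(d - 4)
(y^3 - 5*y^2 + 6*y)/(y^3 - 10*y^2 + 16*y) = (y - 3)/(y - 8)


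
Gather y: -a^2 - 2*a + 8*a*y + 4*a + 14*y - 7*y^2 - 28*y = -a^2 + 2*a - 7*y^2 + y*(8*a - 14)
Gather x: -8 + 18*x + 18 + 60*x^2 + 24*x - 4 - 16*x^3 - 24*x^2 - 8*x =-16*x^3 + 36*x^2 + 34*x + 6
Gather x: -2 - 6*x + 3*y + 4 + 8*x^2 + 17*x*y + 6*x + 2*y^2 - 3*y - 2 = 8*x^2 + 17*x*y + 2*y^2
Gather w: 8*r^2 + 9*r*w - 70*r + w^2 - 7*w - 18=8*r^2 - 70*r + w^2 + w*(9*r - 7) - 18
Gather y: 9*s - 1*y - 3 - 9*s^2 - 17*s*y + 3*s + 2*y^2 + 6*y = -9*s^2 + 12*s + 2*y^2 + y*(5 - 17*s) - 3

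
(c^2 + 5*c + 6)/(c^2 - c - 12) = (c + 2)/(c - 4)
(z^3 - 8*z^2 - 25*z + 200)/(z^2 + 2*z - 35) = (z^2 - 3*z - 40)/(z + 7)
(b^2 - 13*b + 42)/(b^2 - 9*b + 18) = (b - 7)/(b - 3)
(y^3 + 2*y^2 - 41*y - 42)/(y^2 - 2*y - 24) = (y^2 + 8*y + 7)/(y + 4)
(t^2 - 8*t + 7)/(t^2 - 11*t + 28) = (t - 1)/(t - 4)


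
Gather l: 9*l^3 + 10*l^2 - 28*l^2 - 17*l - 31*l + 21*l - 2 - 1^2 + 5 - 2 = 9*l^3 - 18*l^2 - 27*l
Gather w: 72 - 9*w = 72 - 9*w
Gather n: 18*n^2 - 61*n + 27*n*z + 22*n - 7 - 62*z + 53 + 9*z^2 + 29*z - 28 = 18*n^2 + n*(27*z - 39) + 9*z^2 - 33*z + 18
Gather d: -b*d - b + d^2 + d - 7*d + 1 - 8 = -b + d^2 + d*(-b - 6) - 7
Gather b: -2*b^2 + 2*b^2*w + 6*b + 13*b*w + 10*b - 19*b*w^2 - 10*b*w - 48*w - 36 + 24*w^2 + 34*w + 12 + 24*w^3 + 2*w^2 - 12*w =b^2*(2*w - 2) + b*(-19*w^2 + 3*w + 16) + 24*w^3 + 26*w^2 - 26*w - 24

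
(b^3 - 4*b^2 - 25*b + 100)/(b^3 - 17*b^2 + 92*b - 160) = (b + 5)/(b - 8)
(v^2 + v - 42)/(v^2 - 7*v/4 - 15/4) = 4*(-v^2 - v + 42)/(-4*v^2 + 7*v + 15)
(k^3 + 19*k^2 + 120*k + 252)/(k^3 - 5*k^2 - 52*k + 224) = (k^2 + 12*k + 36)/(k^2 - 12*k + 32)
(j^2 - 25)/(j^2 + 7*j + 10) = (j - 5)/(j + 2)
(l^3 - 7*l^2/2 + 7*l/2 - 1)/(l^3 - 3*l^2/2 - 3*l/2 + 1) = (l - 1)/(l + 1)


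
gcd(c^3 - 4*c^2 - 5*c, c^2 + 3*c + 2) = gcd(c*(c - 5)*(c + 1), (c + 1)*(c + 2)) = c + 1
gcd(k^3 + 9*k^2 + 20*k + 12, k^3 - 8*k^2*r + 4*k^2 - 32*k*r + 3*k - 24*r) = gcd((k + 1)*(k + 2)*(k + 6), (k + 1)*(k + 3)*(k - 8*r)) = k + 1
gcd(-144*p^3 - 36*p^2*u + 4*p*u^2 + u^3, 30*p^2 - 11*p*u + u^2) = 6*p - u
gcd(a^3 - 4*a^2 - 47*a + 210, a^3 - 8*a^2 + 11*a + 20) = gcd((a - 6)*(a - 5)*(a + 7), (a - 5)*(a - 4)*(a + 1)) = a - 5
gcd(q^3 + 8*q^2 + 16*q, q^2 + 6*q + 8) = q + 4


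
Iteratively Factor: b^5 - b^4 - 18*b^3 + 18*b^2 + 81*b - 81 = (b - 1)*(b^4 - 18*b^2 + 81) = (b - 1)*(b + 3)*(b^3 - 3*b^2 - 9*b + 27) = (b - 1)*(b + 3)^2*(b^2 - 6*b + 9) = (b - 3)*(b - 1)*(b + 3)^2*(b - 3)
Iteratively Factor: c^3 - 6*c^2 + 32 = (c - 4)*(c^2 - 2*c - 8) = (c - 4)^2*(c + 2)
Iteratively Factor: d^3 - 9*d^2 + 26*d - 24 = (d - 4)*(d^2 - 5*d + 6) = (d - 4)*(d - 3)*(d - 2)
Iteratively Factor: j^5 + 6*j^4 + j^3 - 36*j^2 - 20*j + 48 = (j + 4)*(j^4 + 2*j^3 - 7*j^2 - 8*j + 12) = (j - 2)*(j + 4)*(j^3 + 4*j^2 + j - 6) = (j - 2)*(j + 3)*(j + 4)*(j^2 + j - 2) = (j - 2)*(j - 1)*(j + 3)*(j + 4)*(j + 2)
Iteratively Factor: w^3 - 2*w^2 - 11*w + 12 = (w - 1)*(w^2 - w - 12) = (w - 1)*(w + 3)*(w - 4)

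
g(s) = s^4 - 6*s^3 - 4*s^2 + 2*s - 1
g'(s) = 4*s^3 - 18*s^2 - 8*s + 2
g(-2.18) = 60.38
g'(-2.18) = -107.54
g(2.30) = -62.58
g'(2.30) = -62.95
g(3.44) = -145.67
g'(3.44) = -75.69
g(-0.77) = -1.82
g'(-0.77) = -4.34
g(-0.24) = -1.62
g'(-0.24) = 2.83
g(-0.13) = -1.31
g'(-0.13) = 2.73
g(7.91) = 709.83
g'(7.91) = 792.15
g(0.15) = -0.81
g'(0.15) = 0.41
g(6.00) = -133.00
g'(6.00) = 170.00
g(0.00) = -1.00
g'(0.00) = 2.00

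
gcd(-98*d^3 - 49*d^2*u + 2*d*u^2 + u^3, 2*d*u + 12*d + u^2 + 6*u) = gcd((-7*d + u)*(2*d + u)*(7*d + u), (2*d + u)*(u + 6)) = 2*d + u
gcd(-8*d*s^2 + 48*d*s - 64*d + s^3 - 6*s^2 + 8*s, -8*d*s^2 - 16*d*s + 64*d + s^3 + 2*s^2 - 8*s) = -8*d*s + 16*d + s^2 - 2*s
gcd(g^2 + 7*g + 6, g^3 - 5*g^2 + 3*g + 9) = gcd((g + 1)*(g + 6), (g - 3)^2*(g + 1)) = g + 1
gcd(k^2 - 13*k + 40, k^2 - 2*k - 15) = k - 5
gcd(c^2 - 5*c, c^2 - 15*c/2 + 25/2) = c - 5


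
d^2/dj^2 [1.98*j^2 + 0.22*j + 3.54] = 3.96000000000000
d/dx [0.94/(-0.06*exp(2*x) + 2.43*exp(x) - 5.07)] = (0.1128*exp(x) - 2.2842)*exp(x)/(0.06*exp(2*x) - 2.43*exp(x) + 5.07)^2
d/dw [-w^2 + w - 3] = 1 - 2*w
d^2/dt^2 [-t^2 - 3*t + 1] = -2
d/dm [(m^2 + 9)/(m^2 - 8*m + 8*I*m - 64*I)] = 2*(m*(m^2 - 8*m + 8*I*m - 64*I) - (m^2 + 9)*(m - 4 + 4*I))/(m^2 - 8*m + 8*I*m - 64*I)^2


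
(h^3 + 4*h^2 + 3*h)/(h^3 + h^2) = (h + 3)/h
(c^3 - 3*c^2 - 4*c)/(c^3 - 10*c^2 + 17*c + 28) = c/(c - 7)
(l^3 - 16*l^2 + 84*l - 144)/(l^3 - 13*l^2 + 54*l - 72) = (l - 6)/(l - 3)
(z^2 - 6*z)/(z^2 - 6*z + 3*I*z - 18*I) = z/(z + 3*I)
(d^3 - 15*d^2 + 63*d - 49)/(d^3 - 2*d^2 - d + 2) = (d^2 - 14*d + 49)/(d^2 - d - 2)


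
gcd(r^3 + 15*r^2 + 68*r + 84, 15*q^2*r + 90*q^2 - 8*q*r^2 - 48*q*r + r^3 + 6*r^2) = r + 6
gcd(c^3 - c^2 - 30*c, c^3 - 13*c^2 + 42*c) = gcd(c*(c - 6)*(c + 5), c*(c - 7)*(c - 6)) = c^2 - 6*c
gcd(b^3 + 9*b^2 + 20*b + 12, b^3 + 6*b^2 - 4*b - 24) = b^2 + 8*b + 12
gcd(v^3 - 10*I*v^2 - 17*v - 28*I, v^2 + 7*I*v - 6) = v + I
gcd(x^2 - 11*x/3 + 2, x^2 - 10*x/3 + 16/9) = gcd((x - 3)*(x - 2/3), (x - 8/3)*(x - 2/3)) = x - 2/3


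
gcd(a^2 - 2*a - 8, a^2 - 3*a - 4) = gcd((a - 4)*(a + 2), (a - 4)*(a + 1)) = a - 4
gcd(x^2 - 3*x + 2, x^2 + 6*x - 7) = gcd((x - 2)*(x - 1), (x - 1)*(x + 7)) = x - 1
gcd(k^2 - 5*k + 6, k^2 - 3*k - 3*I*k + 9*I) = k - 3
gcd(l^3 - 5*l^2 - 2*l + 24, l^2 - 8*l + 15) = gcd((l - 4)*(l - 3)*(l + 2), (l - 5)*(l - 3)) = l - 3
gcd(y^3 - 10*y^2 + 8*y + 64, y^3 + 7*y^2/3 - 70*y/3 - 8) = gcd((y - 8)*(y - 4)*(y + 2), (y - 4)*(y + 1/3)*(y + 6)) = y - 4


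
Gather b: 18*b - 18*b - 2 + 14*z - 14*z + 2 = 0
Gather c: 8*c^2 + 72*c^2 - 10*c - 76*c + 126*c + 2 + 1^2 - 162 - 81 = 80*c^2 + 40*c - 240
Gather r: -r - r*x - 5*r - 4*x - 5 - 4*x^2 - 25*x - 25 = r*(-x - 6) - 4*x^2 - 29*x - 30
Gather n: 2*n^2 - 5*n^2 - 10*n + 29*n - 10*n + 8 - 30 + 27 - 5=-3*n^2 + 9*n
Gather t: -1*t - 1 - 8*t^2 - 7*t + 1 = -8*t^2 - 8*t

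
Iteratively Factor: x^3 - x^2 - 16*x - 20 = (x + 2)*(x^2 - 3*x - 10) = (x - 5)*(x + 2)*(x + 2)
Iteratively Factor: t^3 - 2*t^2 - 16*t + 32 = (t + 4)*(t^2 - 6*t + 8) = (t - 2)*(t + 4)*(t - 4)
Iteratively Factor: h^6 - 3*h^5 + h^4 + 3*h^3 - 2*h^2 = (h)*(h^5 - 3*h^4 + h^3 + 3*h^2 - 2*h) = h*(h - 1)*(h^4 - 2*h^3 - h^2 + 2*h) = h*(h - 2)*(h - 1)*(h^3 - h) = h*(h - 2)*(h - 1)*(h + 1)*(h^2 - h) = h^2*(h - 2)*(h - 1)*(h + 1)*(h - 1)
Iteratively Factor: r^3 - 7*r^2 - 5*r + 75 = (r + 3)*(r^2 - 10*r + 25) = (r - 5)*(r + 3)*(r - 5)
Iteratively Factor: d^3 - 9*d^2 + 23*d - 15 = (d - 1)*(d^2 - 8*d + 15) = (d - 3)*(d - 1)*(d - 5)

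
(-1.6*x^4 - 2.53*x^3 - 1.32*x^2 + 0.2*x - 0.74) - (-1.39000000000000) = -1.6*x^4 - 2.53*x^3 - 1.32*x^2 + 0.2*x + 0.65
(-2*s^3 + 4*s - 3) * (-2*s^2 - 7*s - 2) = 4*s^5 + 14*s^4 - 4*s^3 - 22*s^2 + 13*s + 6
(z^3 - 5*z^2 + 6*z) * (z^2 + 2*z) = z^5 - 3*z^4 - 4*z^3 + 12*z^2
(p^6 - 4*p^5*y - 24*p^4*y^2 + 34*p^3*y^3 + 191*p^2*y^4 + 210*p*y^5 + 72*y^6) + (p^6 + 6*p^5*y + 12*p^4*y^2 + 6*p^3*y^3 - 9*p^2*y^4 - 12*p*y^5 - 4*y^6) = 2*p^6 + 2*p^5*y - 12*p^4*y^2 + 40*p^3*y^3 + 182*p^2*y^4 + 198*p*y^5 + 68*y^6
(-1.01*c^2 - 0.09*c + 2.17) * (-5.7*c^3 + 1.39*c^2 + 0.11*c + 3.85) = 5.757*c^5 - 0.8909*c^4 - 12.6052*c^3 - 0.8821*c^2 - 0.1078*c + 8.3545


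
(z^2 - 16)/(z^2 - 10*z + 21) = (z^2 - 16)/(z^2 - 10*z + 21)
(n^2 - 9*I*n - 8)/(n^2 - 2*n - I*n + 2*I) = (n - 8*I)/(n - 2)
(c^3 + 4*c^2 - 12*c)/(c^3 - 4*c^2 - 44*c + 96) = c/(c - 8)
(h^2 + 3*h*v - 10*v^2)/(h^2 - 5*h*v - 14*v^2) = (-h^2 - 3*h*v + 10*v^2)/(-h^2 + 5*h*v + 14*v^2)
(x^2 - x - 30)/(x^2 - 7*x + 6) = (x + 5)/(x - 1)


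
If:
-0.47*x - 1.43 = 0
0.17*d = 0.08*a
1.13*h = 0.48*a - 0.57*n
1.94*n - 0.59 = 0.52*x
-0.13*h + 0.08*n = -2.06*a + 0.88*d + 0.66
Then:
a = 0.46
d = 0.22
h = 0.45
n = -0.51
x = -3.04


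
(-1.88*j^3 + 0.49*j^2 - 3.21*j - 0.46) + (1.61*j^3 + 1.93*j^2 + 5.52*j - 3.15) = -0.27*j^3 + 2.42*j^2 + 2.31*j - 3.61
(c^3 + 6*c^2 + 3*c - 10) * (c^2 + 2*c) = c^5 + 8*c^4 + 15*c^3 - 4*c^2 - 20*c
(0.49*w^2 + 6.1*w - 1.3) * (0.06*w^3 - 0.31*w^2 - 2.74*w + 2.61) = 0.0294*w^5 + 0.2141*w^4 - 3.3116*w^3 - 15.0321*w^2 + 19.483*w - 3.393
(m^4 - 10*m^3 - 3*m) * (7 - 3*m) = -3*m^5 + 37*m^4 - 70*m^3 + 9*m^2 - 21*m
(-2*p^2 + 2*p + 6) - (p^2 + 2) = -3*p^2 + 2*p + 4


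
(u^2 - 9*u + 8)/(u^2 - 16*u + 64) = (u - 1)/(u - 8)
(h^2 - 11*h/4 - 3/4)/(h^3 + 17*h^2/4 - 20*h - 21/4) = 1/(h + 7)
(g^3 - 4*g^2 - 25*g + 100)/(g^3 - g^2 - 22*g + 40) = (g - 5)/(g - 2)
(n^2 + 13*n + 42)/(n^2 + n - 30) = (n + 7)/(n - 5)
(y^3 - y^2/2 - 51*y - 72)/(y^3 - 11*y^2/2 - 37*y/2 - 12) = (y + 6)/(y + 1)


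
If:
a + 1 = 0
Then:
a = -1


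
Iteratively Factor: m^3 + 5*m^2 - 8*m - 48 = (m - 3)*(m^2 + 8*m + 16) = (m - 3)*(m + 4)*(m + 4)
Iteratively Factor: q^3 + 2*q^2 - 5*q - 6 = (q + 1)*(q^2 + q - 6) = (q - 2)*(q + 1)*(q + 3)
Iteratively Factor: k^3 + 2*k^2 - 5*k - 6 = (k - 2)*(k^2 + 4*k + 3) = (k - 2)*(k + 1)*(k + 3)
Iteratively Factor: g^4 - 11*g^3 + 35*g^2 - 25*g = (g)*(g^3 - 11*g^2 + 35*g - 25) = g*(g - 5)*(g^2 - 6*g + 5) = g*(g - 5)^2*(g - 1)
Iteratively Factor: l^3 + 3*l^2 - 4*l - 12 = (l - 2)*(l^2 + 5*l + 6) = (l - 2)*(l + 2)*(l + 3)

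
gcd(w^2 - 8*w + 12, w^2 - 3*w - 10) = 1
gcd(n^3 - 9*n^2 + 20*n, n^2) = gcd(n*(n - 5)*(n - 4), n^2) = n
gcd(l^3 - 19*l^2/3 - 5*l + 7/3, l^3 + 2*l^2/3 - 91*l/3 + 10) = l - 1/3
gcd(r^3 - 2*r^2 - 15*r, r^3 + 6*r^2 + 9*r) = r^2 + 3*r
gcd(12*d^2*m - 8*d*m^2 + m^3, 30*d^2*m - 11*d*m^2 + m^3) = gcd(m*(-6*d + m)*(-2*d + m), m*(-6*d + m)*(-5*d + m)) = 6*d*m - m^2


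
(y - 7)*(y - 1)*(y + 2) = y^3 - 6*y^2 - 9*y + 14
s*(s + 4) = s^2 + 4*s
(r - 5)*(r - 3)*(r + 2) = r^3 - 6*r^2 - r + 30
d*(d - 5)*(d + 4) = d^3 - d^2 - 20*d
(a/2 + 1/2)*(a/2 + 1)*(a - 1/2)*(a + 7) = a^4/4 + 19*a^3/8 + 9*a^2/2 + 5*a/8 - 7/4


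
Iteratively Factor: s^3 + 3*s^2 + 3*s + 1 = (s + 1)*(s^2 + 2*s + 1) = (s + 1)^2*(s + 1)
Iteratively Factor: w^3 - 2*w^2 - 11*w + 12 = (w - 4)*(w^2 + 2*w - 3) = (w - 4)*(w - 1)*(w + 3)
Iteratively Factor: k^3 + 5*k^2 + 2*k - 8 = (k + 2)*(k^2 + 3*k - 4) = (k - 1)*(k + 2)*(k + 4)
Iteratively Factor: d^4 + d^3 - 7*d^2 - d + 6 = (d - 1)*(d^3 + 2*d^2 - 5*d - 6) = (d - 1)*(d + 1)*(d^2 + d - 6) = (d - 2)*(d - 1)*(d + 1)*(d + 3)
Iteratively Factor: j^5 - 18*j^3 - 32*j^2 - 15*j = (j - 5)*(j^4 + 5*j^3 + 7*j^2 + 3*j) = (j - 5)*(j + 3)*(j^3 + 2*j^2 + j) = (j - 5)*(j + 1)*(j + 3)*(j^2 + j) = j*(j - 5)*(j + 1)*(j + 3)*(j + 1)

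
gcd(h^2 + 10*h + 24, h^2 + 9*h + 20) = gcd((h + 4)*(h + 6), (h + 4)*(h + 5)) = h + 4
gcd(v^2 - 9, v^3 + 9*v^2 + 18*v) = v + 3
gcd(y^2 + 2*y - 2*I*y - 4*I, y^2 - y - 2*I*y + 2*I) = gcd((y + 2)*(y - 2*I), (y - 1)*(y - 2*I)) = y - 2*I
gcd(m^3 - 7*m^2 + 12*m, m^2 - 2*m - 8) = m - 4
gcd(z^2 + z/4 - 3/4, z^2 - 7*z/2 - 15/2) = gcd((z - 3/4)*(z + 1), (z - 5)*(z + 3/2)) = 1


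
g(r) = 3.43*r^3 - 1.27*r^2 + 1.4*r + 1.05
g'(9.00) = 812.03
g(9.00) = 2411.25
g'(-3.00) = 101.63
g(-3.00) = -107.19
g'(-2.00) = 47.64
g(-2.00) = -34.27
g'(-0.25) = 2.68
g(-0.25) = 0.57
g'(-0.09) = 1.71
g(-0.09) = 0.91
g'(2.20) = 45.62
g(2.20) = 34.51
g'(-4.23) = 196.26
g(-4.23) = -287.20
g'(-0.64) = 7.24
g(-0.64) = -1.27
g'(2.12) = 42.26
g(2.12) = 30.99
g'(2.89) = 80.00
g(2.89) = 77.28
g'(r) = 10.29*r^2 - 2.54*r + 1.4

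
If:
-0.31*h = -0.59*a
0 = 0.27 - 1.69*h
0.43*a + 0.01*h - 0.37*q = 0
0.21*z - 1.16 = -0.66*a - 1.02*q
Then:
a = 0.08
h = 0.16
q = 0.10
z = 4.77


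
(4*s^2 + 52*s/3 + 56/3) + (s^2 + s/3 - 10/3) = 5*s^2 + 53*s/3 + 46/3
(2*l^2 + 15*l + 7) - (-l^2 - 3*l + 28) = 3*l^2 + 18*l - 21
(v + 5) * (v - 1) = v^2 + 4*v - 5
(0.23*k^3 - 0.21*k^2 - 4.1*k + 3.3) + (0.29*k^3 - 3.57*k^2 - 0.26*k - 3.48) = 0.52*k^3 - 3.78*k^2 - 4.36*k - 0.18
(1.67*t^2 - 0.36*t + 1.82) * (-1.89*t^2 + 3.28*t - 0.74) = -3.1563*t^4 + 6.158*t^3 - 5.8564*t^2 + 6.236*t - 1.3468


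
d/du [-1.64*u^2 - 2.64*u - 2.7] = -3.28*u - 2.64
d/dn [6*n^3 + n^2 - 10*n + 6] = 18*n^2 + 2*n - 10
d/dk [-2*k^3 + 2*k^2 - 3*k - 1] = -6*k^2 + 4*k - 3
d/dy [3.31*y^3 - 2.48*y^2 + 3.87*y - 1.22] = 9.93*y^2 - 4.96*y + 3.87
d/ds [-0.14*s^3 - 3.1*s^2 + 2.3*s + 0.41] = -0.42*s^2 - 6.2*s + 2.3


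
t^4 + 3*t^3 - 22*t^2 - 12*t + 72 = (t - 3)*(t - 2)*(t + 2)*(t + 6)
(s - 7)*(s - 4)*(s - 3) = s^3 - 14*s^2 + 61*s - 84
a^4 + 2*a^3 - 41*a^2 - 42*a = a*(a - 6)*(a + 1)*(a + 7)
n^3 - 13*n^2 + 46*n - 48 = (n - 8)*(n - 3)*(n - 2)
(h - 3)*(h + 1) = h^2 - 2*h - 3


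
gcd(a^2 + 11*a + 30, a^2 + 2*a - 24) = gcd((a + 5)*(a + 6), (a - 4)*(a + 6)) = a + 6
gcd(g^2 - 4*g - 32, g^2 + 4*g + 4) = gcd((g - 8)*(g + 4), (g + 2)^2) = 1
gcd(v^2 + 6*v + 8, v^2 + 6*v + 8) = v^2 + 6*v + 8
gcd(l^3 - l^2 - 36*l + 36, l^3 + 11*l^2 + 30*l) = l + 6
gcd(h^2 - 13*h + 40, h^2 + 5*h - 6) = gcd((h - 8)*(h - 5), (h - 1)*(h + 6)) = 1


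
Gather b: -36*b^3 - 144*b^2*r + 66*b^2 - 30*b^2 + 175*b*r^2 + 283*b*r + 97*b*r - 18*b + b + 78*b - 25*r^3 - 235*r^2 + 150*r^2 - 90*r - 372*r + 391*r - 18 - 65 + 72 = -36*b^3 + b^2*(36 - 144*r) + b*(175*r^2 + 380*r + 61) - 25*r^3 - 85*r^2 - 71*r - 11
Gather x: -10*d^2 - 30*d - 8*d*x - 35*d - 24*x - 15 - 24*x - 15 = -10*d^2 - 65*d + x*(-8*d - 48) - 30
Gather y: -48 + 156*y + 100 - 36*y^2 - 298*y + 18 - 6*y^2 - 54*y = -42*y^2 - 196*y + 70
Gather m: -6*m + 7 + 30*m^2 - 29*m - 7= 30*m^2 - 35*m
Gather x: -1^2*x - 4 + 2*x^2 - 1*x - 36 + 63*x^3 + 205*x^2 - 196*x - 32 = 63*x^3 + 207*x^2 - 198*x - 72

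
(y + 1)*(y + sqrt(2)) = y^2 + y + sqrt(2)*y + sqrt(2)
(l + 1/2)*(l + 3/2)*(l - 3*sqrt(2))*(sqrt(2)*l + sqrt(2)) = sqrt(2)*l^4 - 6*l^3 + 3*sqrt(2)*l^3 - 18*l^2 + 11*sqrt(2)*l^2/4 - 33*l/2 + 3*sqrt(2)*l/4 - 9/2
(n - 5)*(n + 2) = n^2 - 3*n - 10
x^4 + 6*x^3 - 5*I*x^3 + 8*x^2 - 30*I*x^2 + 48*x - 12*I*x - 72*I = (x + 6)*(x - 6*I)*(x - I)*(x + 2*I)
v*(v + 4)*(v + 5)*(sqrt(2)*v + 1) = sqrt(2)*v^4 + v^3 + 9*sqrt(2)*v^3 + 9*v^2 + 20*sqrt(2)*v^2 + 20*v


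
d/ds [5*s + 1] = 5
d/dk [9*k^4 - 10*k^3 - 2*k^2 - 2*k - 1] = 36*k^3 - 30*k^2 - 4*k - 2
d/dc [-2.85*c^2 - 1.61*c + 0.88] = -5.7*c - 1.61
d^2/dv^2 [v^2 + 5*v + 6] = 2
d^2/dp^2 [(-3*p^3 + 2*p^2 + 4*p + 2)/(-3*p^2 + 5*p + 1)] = 2*(18*p^3 - 27*p^2 + 63*p - 38)/(27*p^6 - 135*p^5 + 198*p^4 - 35*p^3 - 66*p^2 - 15*p - 1)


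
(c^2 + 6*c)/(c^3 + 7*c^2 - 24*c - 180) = c/(c^2 + c - 30)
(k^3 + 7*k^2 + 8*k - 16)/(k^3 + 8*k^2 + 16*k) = (k - 1)/k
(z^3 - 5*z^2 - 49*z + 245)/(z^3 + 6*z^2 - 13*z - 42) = (z^2 - 12*z + 35)/(z^2 - z - 6)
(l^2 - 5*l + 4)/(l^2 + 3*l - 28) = (l - 1)/(l + 7)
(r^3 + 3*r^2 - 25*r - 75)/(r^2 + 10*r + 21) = (r^2 - 25)/(r + 7)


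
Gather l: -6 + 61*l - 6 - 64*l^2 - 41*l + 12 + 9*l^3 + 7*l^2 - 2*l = 9*l^3 - 57*l^2 + 18*l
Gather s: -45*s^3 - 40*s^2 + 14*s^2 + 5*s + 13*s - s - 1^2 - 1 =-45*s^3 - 26*s^2 + 17*s - 2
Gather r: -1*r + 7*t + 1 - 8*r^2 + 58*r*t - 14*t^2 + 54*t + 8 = -8*r^2 + r*(58*t - 1) - 14*t^2 + 61*t + 9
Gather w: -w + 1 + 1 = 2 - w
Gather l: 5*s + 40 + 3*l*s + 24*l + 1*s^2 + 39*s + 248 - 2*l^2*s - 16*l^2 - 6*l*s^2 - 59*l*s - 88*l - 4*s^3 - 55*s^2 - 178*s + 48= l^2*(-2*s - 16) + l*(-6*s^2 - 56*s - 64) - 4*s^3 - 54*s^2 - 134*s + 336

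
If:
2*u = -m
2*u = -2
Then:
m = 2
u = -1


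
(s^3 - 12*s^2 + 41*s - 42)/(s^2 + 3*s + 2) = (s^3 - 12*s^2 + 41*s - 42)/(s^2 + 3*s + 2)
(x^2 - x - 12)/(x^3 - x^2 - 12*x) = 1/x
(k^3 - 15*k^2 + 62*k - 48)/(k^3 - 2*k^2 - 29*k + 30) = (k - 8)/(k + 5)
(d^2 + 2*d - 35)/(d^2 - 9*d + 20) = (d + 7)/(d - 4)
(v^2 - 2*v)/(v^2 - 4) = v/(v + 2)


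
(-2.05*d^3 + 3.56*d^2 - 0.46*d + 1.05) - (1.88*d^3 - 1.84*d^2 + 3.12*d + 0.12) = -3.93*d^3 + 5.4*d^2 - 3.58*d + 0.93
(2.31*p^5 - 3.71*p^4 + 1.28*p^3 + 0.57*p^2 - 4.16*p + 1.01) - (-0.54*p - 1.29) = 2.31*p^5 - 3.71*p^4 + 1.28*p^3 + 0.57*p^2 - 3.62*p + 2.3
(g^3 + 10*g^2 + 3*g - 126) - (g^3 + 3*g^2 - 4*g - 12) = 7*g^2 + 7*g - 114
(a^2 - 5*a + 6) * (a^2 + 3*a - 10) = a^4 - 2*a^3 - 19*a^2 + 68*a - 60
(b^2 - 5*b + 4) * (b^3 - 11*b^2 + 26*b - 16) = b^5 - 16*b^4 + 85*b^3 - 190*b^2 + 184*b - 64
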